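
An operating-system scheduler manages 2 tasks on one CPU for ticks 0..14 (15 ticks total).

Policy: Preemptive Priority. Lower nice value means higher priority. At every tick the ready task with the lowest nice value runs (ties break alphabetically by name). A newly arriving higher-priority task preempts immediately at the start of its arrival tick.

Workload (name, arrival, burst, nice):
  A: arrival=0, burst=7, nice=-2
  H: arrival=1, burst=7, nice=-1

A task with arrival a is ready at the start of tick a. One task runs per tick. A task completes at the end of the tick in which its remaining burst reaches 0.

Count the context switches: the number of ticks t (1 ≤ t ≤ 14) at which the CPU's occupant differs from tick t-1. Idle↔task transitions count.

context switches = 2

t=0: ready={A} → run A
t=1: ready={A,H} → run A
t=2: ready={A,H} → run A
t=3: ready={A,H} → run A
t=4: ready={A,H} → run A
t=5: ready={A,H} → run A
t=6: ready={A,H} → run A
t=7: ready={H} → run H
t=8: ready={H} → run H
t=9: ready={H} → run H
t=10: ready={H} → run H
t=11: ready={H} → run H
t=12: ready={H} → run H
t=13: ready={H} → run H
t=14: (idle)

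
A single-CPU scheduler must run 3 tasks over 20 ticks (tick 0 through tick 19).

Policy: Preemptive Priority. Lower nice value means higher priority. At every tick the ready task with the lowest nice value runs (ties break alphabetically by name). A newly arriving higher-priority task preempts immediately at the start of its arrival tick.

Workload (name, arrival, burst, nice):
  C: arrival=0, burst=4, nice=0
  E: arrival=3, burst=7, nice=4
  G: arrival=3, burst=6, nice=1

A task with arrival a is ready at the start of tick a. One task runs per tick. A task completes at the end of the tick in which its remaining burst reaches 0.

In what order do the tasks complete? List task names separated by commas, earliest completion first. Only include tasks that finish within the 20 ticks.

t=0: ready={C} → run C
t=1: ready={C} → run C
t=2: ready={C} → run C
t=3: ready={C,E,G} → run C
t=4: ready={E,G} → run G
t=5: ready={E,G} → run G
t=6: ready={E,G} → run G
t=7: ready={E,G} → run G
t=8: ready={E,G} → run G
t=9: ready={E,G} → run G
t=10: ready={E} → run E
t=11: ready={E} → run E
t=12: ready={E} → run E
t=13: ready={E} → run E
t=14: ready={E} → run E
t=15: ready={E} → run E
t=16: ready={E} → run E
t=17: (idle)
t=18: (idle)
t=19: (idle)

completion order = C, G, E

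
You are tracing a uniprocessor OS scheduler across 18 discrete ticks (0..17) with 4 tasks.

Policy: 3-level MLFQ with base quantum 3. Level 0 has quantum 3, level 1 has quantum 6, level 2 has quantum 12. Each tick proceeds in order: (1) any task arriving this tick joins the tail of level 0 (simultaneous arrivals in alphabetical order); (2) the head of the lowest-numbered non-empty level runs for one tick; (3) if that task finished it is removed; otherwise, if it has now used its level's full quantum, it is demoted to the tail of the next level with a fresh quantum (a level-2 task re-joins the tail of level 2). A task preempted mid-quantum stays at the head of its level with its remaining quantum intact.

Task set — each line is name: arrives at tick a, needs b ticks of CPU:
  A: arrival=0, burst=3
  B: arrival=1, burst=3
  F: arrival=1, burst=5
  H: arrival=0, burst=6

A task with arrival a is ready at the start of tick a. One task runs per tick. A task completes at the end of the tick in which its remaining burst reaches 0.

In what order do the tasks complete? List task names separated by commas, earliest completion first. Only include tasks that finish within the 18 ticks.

t=0: L0/L1/L2 = AH/-/- → run A
t=1: L0/L1/L2 = AHBF/-/- → run A
t=2: L0/L1/L2 = AHBF/-/- → run A
t=3: L0/L1/L2 = HBF/-/- → run H
t=4: L0/L1/L2 = HBF/-/- → run H
t=5: L0/L1/L2 = HBF/-/- → run H
t=6: L0/L1/L2 = BF/H/- → run B
t=7: L0/L1/L2 = BF/H/- → run B
t=8: L0/L1/L2 = BF/H/- → run B
t=9: L0/L1/L2 = F/H/- → run F
t=10: L0/L1/L2 = F/H/- → run F
t=11: L0/L1/L2 = F/H/- → run F
t=12: L0/L1/L2 = -/HF/- → run H
t=13: L0/L1/L2 = -/HF/- → run H
t=14: L0/L1/L2 = -/HF/- → run H
t=15: L0/L1/L2 = -/F/- → run F
t=16: L0/L1/L2 = -/F/- → run F
t=17: (idle)

completion order = A, B, H, F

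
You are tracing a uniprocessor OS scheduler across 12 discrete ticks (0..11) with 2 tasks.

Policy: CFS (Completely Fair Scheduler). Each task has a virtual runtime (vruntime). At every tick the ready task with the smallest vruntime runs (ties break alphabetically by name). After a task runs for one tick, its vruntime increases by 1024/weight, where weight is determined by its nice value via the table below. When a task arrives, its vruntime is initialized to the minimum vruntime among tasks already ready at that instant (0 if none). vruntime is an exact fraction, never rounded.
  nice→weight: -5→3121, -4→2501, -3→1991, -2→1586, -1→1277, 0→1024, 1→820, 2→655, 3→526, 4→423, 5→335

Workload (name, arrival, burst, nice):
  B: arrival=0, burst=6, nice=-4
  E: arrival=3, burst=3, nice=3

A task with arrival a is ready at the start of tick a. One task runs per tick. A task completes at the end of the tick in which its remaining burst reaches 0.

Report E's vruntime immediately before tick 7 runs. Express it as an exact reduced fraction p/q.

t=0: vr[B=0] → run B
t=1: vr[B=1024/2501] → run B
t=2: vr[B=2048/2501] → run B
t=3: vr[B=3072/2501 E=3072/2501] → run B
t=4: vr[B=4096/2501 E=3072/2501] → run E
t=5: vr[B=4096/2501 E=2088448/657763] → run B
t=6: vr[B=5120/2501 E=2088448/657763] → run B
t=7: vr[E=2088448/657763] → run E
t=8: vr[E=3368960/657763] → run E
t=9: (idle)
t=10: (idle)
t=11: (idle)

vruntime(E, start of tick 7) = 2088448/657763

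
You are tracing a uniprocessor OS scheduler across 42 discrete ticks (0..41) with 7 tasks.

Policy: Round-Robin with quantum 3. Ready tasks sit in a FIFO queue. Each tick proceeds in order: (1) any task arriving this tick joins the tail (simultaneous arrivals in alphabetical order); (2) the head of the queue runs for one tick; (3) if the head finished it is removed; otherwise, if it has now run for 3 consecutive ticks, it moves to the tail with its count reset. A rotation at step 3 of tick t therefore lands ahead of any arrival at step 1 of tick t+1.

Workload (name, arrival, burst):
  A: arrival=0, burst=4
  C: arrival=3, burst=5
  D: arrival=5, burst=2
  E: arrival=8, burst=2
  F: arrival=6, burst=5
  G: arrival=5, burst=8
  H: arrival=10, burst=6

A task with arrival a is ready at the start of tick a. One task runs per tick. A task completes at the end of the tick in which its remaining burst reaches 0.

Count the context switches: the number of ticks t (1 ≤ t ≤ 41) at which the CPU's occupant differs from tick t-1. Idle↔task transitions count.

t=0: queue=[A] q_used=0 → run A
t=1: queue=[A] q_used=1 → run A
t=2: queue=[A] q_used=2 → run A
t=3: queue=[A,C] q_used=0 → run A
t=4: queue=[C] q_used=0 → run C
t=5: queue=[C,D,G] q_used=1 → run C
t=6: queue=[C,D,G,F] q_used=2 → run C
t=7: queue=[D,G,F,C] q_used=0 → run D
t=8: queue=[D,G,F,C,E] q_used=1 → run D
t=9: queue=[G,F,C,E] q_used=0 → run G
t=10: queue=[G,F,C,E,H] q_used=1 → run G
t=11: queue=[G,F,C,E,H] q_used=2 → run G
t=12: queue=[F,C,E,H,G] q_used=0 → run F
t=13: queue=[F,C,E,H,G] q_used=1 → run F
t=14: queue=[F,C,E,H,G] q_used=2 → run F
t=15: queue=[C,E,H,G,F] q_used=0 → run C
t=16: queue=[C,E,H,G,F] q_used=1 → run C
t=17: queue=[E,H,G,F] q_used=0 → run E
t=18: queue=[E,H,G,F] q_used=1 → run E
t=19: queue=[H,G,F] q_used=0 → run H
t=20: queue=[H,G,F] q_used=1 → run H
t=21: queue=[H,G,F] q_used=2 → run H
t=22: queue=[G,F,H] q_used=0 → run G
t=23: queue=[G,F,H] q_used=1 → run G
t=24: queue=[G,F,H] q_used=2 → run G
t=25: queue=[F,H,G] q_used=0 → run F
t=26: queue=[F,H,G] q_used=1 → run F
t=27: queue=[H,G] q_used=0 → run H
t=28: queue=[H,G] q_used=1 → run H
t=29: queue=[H,G] q_used=2 → run H
t=30: queue=[G] q_used=0 → run G
t=31: queue=[G] q_used=1 → run G
t=32: (idle)
t=33: (idle)
t=34: (idle)
t=35: (idle)
t=36: (idle)
t=37: (idle)
t=38: (idle)
t=39: (idle)
t=40: (idle)
t=41: (idle)

context switches = 12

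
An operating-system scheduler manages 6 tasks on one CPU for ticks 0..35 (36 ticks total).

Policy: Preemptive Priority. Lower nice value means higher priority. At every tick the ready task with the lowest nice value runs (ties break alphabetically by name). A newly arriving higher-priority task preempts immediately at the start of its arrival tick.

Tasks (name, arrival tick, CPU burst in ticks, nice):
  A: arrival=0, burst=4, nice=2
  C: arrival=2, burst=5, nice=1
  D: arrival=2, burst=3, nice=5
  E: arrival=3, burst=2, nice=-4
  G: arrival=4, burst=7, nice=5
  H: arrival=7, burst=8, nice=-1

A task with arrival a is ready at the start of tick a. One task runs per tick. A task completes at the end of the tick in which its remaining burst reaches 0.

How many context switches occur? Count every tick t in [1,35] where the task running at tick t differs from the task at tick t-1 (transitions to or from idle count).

context switches = 9

t=0: ready={A} → run A
t=1: ready={A} → run A
t=2: ready={A,C,D} → run C
t=3: ready={A,C,D,E} → run E
t=4: ready={A,C,D,E,G} → run E
t=5: ready={A,C,D,G} → run C
t=6: ready={A,C,D,G} → run C
t=7: ready={A,C,D,G,H} → run H
t=8: ready={A,C,D,G,H} → run H
t=9: ready={A,C,D,G,H} → run H
t=10: ready={A,C,D,G,H} → run H
t=11: ready={A,C,D,G,H} → run H
t=12: ready={A,C,D,G,H} → run H
t=13: ready={A,C,D,G,H} → run H
t=14: ready={A,C,D,G,H} → run H
t=15: ready={A,C,D,G} → run C
t=16: ready={A,C,D,G} → run C
t=17: ready={A,D,G} → run A
t=18: ready={A,D,G} → run A
t=19: ready={D,G} → run D
t=20: ready={D,G} → run D
t=21: ready={D,G} → run D
t=22: ready={G} → run G
t=23: ready={G} → run G
t=24: ready={G} → run G
t=25: ready={G} → run G
t=26: ready={G} → run G
t=27: ready={G} → run G
t=28: ready={G} → run G
t=29: (idle)
t=30: (idle)
t=31: (idle)
t=32: (idle)
t=33: (idle)
t=34: (idle)
t=35: (idle)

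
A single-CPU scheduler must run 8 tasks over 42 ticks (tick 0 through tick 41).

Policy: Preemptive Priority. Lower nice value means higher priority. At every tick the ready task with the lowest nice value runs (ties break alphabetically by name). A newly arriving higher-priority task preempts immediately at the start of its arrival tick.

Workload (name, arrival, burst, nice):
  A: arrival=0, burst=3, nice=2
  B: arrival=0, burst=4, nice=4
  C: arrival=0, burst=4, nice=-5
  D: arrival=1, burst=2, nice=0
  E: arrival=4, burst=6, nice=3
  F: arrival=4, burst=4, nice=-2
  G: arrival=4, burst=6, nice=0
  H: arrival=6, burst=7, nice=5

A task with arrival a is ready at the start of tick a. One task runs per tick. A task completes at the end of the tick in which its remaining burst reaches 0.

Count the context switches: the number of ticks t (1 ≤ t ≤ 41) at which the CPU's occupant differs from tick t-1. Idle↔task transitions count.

t=0: ready={A,B,C} → run C
t=1: ready={A,B,C,D} → run C
t=2: ready={A,B,C,D} → run C
t=3: ready={A,B,C,D} → run C
t=4: ready={A,B,D,E,F,G} → run F
t=5: ready={A,B,D,E,F,G} → run F
t=6: ready={A,B,D,E,F,G,H} → run F
t=7: ready={A,B,D,E,F,G,H} → run F
t=8: ready={A,B,D,E,G,H} → run D
t=9: ready={A,B,D,E,G,H} → run D
t=10: ready={A,B,E,G,H} → run G
t=11: ready={A,B,E,G,H} → run G
t=12: ready={A,B,E,G,H} → run G
t=13: ready={A,B,E,G,H} → run G
t=14: ready={A,B,E,G,H} → run G
t=15: ready={A,B,E,G,H} → run G
t=16: ready={A,B,E,H} → run A
t=17: ready={A,B,E,H} → run A
t=18: ready={A,B,E,H} → run A
t=19: ready={B,E,H} → run E
t=20: ready={B,E,H} → run E
t=21: ready={B,E,H} → run E
t=22: ready={B,E,H} → run E
t=23: ready={B,E,H} → run E
t=24: ready={B,E,H} → run E
t=25: ready={B,H} → run B
t=26: ready={B,H} → run B
t=27: ready={B,H} → run B
t=28: ready={B,H} → run B
t=29: ready={H} → run H
t=30: ready={H} → run H
t=31: ready={H} → run H
t=32: ready={H} → run H
t=33: ready={H} → run H
t=34: ready={H} → run H
t=35: ready={H} → run H
t=36: (idle)
t=37: (idle)
t=38: (idle)
t=39: (idle)
t=40: (idle)
t=41: (idle)

context switches = 8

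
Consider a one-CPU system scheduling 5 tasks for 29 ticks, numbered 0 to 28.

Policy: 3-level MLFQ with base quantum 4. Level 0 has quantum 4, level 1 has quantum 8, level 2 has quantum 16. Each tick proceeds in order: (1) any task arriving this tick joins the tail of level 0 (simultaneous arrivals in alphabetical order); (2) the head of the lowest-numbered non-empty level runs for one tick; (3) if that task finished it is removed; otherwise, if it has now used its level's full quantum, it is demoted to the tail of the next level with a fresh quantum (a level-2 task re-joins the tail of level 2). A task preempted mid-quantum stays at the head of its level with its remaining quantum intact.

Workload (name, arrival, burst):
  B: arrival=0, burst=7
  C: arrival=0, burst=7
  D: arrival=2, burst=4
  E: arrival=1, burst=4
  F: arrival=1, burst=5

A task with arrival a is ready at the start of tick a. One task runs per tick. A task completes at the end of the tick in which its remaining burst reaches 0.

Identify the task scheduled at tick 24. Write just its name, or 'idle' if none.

t=0: L0/L1/L2 = BC/-/- → run B
t=1: L0/L1/L2 = BCEF/-/- → run B
t=2: L0/L1/L2 = BCEFD/-/- → run B
t=3: L0/L1/L2 = BCEFD/-/- → run B
t=4: L0/L1/L2 = CEFD/B/- → run C
t=5: L0/L1/L2 = CEFD/B/- → run C
t=6: L0/L1/L2 = CEFD/B/- → run C
t=7: L0/L1/L2 = CEFD/B/- → run C
t=8: L0/L1/L2 = EFD/BC/- → run E
t=9: L0/L1/L2 = EFD/BC/- → run E
t=10: L0/L1/L2 = EFD/BC/- → run E
t=11: L0/L1/L2 = EFD/BC/- → run E
t=12: L0/L1/L2 = FD/BC/- → run F
t=13: L0/L1/L2 = FD/BC/- → run F
t=14: L0/L1/L2 = FD/BC/- → run F
t=15: L0/L1/L2 = FD/BC/- → run F
t=16: L0/L1/L2 = D/BCF/- → run D
t=17: L0/L1/L2 = D/BCF/- → run D
t=18: L0/L1/L2 = D/BCF/- → run D
t=19: L0/L1/L2 = D/BCF/- → run D
t=20: L0/L1/L2 = -/BCF/- → run B
t=21: L0/L1/L2 = -/BCF/- → run B
t=22: L0/L1/L2 = -/BCF/- → run B
t=23: L0/L1/L2 = -/CF/- → run C
t=24: L0/L1/L2 = -/CF/- → run C
t=25: L0/L1/L2 = -/CF/- → run C
t=26: L0/L1/L2 = -/F/- → run F
t=27: (idle)
t=28: (idle)

running at tick 24 = C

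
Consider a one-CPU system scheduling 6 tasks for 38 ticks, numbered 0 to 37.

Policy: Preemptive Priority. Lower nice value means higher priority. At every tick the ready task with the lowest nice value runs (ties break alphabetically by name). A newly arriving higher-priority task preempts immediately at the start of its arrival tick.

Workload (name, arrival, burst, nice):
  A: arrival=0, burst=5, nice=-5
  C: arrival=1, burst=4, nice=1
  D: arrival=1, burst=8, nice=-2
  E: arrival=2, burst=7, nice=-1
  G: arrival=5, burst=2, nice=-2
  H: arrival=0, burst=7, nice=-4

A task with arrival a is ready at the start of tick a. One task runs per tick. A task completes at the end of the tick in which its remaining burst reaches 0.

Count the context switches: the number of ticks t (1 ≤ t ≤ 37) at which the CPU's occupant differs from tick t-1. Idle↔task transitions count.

t=0: ready={A,H} → run A
t=1: ready={A,C,D,H} → run A
t=2: ready={A,C,D,E,H} → run A
t=3: ready={A,C,D,E,H} → run A
t=4: ready={A,C,D,E,H} → run A
t=5: ready={C,D,E,G,H} → run H
t=6: ready={C,D,E,G,H} → run H
t=7: ready={C,D,E,G,H} → run H
t=8: ready={C,D,E,G,H} → run H
t=9: ready={C,D,E,G,H} → run H
t=10: ready={C,D,E,G,H} → run H
t=11: ready={C,D,E,G,H} → run H
t=12: ready={C,D,E,G} → run D
t=13: ready={C,D,E,G} → run D
t=14: ready={C,D,E,G} → run D
t=15: ready={C,D,E,G} → run D
t=16: ready={C,D,E,G} → run D
t=17: ready={C,D,E,G} → run D
t=18: ready={C,D,E,G} → run D
t=19: ready={C,D,E,G} → run D
t=20: ready={C,E,G} → run G
t=21: ready={C,E,G} → run G
t=22: ready={C,E} → run E
t=23: ready={C,E} → run E
t=24: ready={C,E} → run E
t=25: ready={C,E} → run E
t=26: ready={C,E} → run E
t=27: ready={C,E} → run E
t=28: ready={C,E} → run E
t=29: ready={C} → run C
t=30: ready={C} → run C
t=31: ready={C} → run C
t=32: ready={C} → run C
t=33: (idle)
t=34: (idle)
t=35: (idle)
t=36: (idle)
t=37: (idle)

context switches = 6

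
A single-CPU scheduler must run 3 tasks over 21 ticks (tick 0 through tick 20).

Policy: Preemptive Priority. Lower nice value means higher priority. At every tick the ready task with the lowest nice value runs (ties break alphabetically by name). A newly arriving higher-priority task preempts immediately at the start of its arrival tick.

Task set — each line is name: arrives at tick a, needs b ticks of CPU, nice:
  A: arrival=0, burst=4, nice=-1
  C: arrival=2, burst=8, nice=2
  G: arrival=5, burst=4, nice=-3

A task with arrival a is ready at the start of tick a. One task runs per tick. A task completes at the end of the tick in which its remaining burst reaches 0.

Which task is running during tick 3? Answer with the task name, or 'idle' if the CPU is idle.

running at tick 3 = A

t=0: ready={A} → run A
t=1: ready={A} → run A
t=2: ready={A,C} → run A
t=3: ready={A,C} → run A
t=4: ready={C} → run C
t=5: ready={C,G} → run G
t=6: ready={C,G} → run G
t=7: ready={C,G} → run G
t=8: ready={C,G} → run G
t=9: ready={C} → run C
t=10: ready={C} → run C
t=11: ready={C} → run C
t=12: ready={C} → run C
t=13: ready={C} → run C
t=14: ready={C} → run C
t=15: ready={C} → run C
t=16: (idle)
t=17: (idle)
t=18: (idle)
t=19: (idle)
t=20: (idle)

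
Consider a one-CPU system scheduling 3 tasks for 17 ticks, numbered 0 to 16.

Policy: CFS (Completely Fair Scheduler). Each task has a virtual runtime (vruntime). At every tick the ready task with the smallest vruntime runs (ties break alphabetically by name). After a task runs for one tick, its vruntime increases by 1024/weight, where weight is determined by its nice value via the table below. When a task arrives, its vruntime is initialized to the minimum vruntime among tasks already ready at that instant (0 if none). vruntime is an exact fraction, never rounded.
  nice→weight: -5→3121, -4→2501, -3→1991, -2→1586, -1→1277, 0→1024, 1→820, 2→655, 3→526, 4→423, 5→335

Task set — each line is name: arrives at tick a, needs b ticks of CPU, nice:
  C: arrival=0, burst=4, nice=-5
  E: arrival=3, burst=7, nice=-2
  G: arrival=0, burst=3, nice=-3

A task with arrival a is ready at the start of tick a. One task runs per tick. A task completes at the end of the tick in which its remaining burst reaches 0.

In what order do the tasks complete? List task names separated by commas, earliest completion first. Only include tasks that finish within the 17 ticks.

t=0: vr[C=0 G=0] → run C
t=1: vr[C=1024/3121 G=0] → run G
t=2: vr[C=1024/3121 G=1024/1991] → run C
t=3: vr[C=2048/3121 E=1024/1991 G=1024/1991] → run E
t=4: vr[C=2048/3121 E=1831424/1578863 G=1024/1991] → run G
t=5: vr[C=2048/3121 E=1831424/1578863 G=2048/1991] → run C
t=6: vr[C=3072/3121 E=1831424/1578863 G=2048/1991] → run C
t=7: vr[E=1831424/1578863 G=2048/1991] → run G
t=8: vr[E=1831424/1578863] → run E
t=9: vr[E=2850816/1578863] → run E
t=10: vr[E=3870208/1578863] → run E
t=11: vr[E=4889600/1578863] → run E
t=12: vr[E=5908992/1578863] → run E
t=13: vr[E=6928384/1578863] → run E
t=14: (idle)
t=15: (idle)
t=16: (idle)

completion order = C, G, E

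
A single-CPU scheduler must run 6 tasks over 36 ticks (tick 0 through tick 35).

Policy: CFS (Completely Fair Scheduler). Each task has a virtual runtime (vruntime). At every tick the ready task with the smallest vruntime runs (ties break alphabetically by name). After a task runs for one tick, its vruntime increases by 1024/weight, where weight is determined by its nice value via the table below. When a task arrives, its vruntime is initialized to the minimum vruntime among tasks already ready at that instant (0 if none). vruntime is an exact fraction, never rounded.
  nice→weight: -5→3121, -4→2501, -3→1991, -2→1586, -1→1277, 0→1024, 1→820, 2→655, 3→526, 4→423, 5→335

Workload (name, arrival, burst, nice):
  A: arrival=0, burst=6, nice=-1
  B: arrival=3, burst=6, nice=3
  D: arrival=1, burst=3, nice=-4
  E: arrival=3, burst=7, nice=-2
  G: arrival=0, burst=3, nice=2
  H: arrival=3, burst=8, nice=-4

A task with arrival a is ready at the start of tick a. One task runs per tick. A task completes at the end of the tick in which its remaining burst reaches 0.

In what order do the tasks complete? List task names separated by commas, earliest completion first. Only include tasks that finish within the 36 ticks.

completion order = D, G, H, A, E, B

t=0: vr[A=0 G=0] → run A
t=1: vr[A=1024/1277 D=0 G=0] → run D
t=2: vr[A=1024/1277 D=1024/2501 G=0] → run G
t=3: vr[A=1024/1277 B=1024/2501 D=1024/2501 E=1024/2501 G=1024/655 H=1024/2501] → run B
t=4: vr[A=1024/1277 B=1549824/657763 D=1024/2501 E=1024/2501 G=1024/655 H=1024/2501] → run D
t=5: vr[A=1024/1277 B=1549824/657763 D=2048/2501 E=1024/2501 G=1024/655 H=1024/2501] → run E
t=6: vr[A=1024/1277 B=1549824/657763 D=2048/2501 E=34304/32513 G=1024/655 H=1024/2501] → run H
t=7: vr[A=1024/1277 B=1549824/657763 D=2048/2501 E=34304/32513 G=1024/655 H=2048/2501] → run A
t=8: vr[A=2048/1277 B=1549824/657763 D=2048/2501 E=34304/32513 G=1024/655 H=2048/2501] → run D
t=9: vr[A=2048/1277 B=1549824/657763 E=34304/32513 G=1024/655 H=2048/2501] → run H
t=10: vr[A=2048/1277 B=1549824/657763 E=34304/32513 G=1024/655 H=3072/2501] → run E
t=11: vr[A=2048/1277 B=1549824/657763 E=55296/32513 G=1024/655 H=3072/2501] → run H
t=12: vr[A=2048/1277 B=1549824/657763 E=55296/32513 G=1024/655 H=4096/2501] → run G
t=13: vr[A=2048/1277 B=1549824/657763 E=55296/32513 G=2048/655 H=4096/2501] → run A
t=14: vr[A=3072/1277 B=1549824/657763 E=55296/32513 G=2048/655 H=4096/2501] → run H
t=15: vr[A=3072/1277 B=1549824/657763 E=55296/32513 G=2048/655 H=5120/2501] → run E
t=16: vr[A=3072/1277 B=1549824/657763 E=76288/32513 G=2048/655 H=5120/2501] → run H
t=17: vr[A=3072/1277 B=1549824/657763 E=76288/32513 G=2048/655 H=6144/2501] → run E
t=18: vr[A=3072/1277 B=1549824/657763 E=97280/32513 G=2048/655 H=6144/2501] → run B
t=19: vr[A=3072/1277 B=2830336/657763 E=97280/32513 G=2048/655 H=6144/2501] → run A
t=20: vr[A=4096/1277 B=2830336/657763 E=97280/32513 G=2048/655 H=6144/2501] → run H
t=21: vr[A=4096/1277 B=2830336/657763 E=97280/32513 G=2048/655 H=7168/2501] → run H
t=22: vr[A=4096/1277 B=2830336/657763 E=97280/32513 G=2048/655 H=8192/2501] → run E
t=23: vr[A=4096/1277 B=2830336/657763 E=118272/32513 G=2048/655 H=8192/2501] → run G
t=24: vr[A=4096/1277 B=2830336/657763 E=118272/32513 H=8192/2501] → run A
t=25: vr[A=5120/1277 B=2830336/657763 E=118272/32513 H=8192/2501] → run H
t=26: vr[A=5120/1277 B=2830336/657763 E=118272/32513] → run E
t=27: vr[A=5120/1277 B=2830336/657763 E=139264/32513] → run A
t=28: vr[B=2830336/657763 E=139264/32513] → run E
t=29: vr[B=2830336/657763] → run B
t=30: vr[B=4110848/657763] → run B
t=31: vr[B=5391360/657763] → run B
t=32: vr[B=6671872/657763] → run B
t=33: (idle)
t=34: (idle)
t=35: (idle)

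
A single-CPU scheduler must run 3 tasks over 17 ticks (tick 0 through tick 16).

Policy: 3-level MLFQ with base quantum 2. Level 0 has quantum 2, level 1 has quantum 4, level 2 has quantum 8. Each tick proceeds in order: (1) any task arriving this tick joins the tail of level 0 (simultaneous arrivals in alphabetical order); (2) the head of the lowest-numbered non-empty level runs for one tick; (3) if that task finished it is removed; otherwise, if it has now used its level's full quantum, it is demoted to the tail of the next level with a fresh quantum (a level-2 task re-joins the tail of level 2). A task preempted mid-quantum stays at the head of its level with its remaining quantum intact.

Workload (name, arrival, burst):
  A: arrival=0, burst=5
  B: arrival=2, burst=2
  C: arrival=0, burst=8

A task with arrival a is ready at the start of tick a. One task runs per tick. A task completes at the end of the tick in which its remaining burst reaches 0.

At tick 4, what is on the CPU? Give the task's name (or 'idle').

t=0: L0/L1/L2 = AC/-/- → run A
t=1: L0/L1/L2 = AC/-/- → run A
t=2: L0/L1/L2 = CB/A/- → run C
t=3: L0/L1/L2 = CB/A/- → run C
t=4: L0/L1/L2 = B/AC/- → run B
t=5: L0/L1/L2 = B/AC/- → run B
t=6: L0/L1/L2 = -/AC/- → run A
t=7: L0/L1/L2 = -/AC/- → run A
t=8: L0/L1/L2 = -/AC/- → run A
t=9: L0/L1/L2 = -/C/- → run C
t=10: L0/L1/L2 = -/C/- → run C
t=11: L0/L1/L2 = -/C/- → run C
t=12: L0/L1/L2 = -/C/- → run C
t=13: L0/L1/L2 = -/-/C → run C
t=14: L0/L1/L2 = -/-/C → run C
t=15: (idle)
t=16: (idle)

running at tick 4 = B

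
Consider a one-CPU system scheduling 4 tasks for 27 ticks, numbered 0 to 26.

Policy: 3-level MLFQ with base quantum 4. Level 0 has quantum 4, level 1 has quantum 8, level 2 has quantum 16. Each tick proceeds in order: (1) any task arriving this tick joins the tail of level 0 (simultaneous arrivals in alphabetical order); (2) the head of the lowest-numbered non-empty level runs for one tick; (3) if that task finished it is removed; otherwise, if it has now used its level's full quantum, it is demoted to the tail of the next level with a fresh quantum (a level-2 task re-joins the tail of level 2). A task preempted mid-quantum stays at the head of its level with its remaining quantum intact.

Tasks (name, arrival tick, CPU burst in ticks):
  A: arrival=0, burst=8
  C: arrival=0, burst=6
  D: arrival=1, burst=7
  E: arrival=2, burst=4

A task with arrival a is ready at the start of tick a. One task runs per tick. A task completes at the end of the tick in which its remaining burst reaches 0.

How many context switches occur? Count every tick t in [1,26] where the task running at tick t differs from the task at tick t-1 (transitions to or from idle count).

t=0: L0/L1/L2 = AC/-/- → run A
t=1: L0/L1/L2 = ACD/-/- → run A
t=2: L0/L1/L2 = ACDE/-/- → run A
t=3: L0/L1/L2 = ACDE/-/- → run A
t=4: L0/L1/L2 = CDE/A/- → run C
t=5: L0/L1/L2 = CDE/A/- → run C
t=6: L0/L1/L2 = CDE/A/- → run C
t=7: L0/L1/L2 = CDE/A/- → run C
t=8: L0/L1/L2 = DE/AC/- → run D
t=9: L0/L1/L2 = DE/AC/- → run D
t=10: L0/L1/L2 = DE/AC/- → run D
t=11: L0/L1/L2 = DE/AC/- → run D
t=12: L0/L1/L2 = E/ACD/- → run E
t=13: L0/L1/L2 = E/ACD/- → run E
t=14: L0/L1/L2 = E/ACD/- → run E
t=15: L0/L1/L2 = E/ACD/- → run E
t=16: L0/L1/L2 = -/ACD/- → run A
t=17: L0/L1/L2 = -/ACD/- → run A
t=18: L0/L1/L2 = -/ACD/- → run A
t=19: L0/L1/L2 = -/ACD/- → run A
t=20: L0/L1/L2 = -/CD/- → run C
t=21: L0/L1/L2 = -/CD/- → run C
t=22: L0/L1/L2 = -/D/- → run D
t=23: L0/L1/L2 = -/D/- → run D
t=24: L0/L1/L2 = -/D/- → run D
t=25: (idle)
t=26: (idle)

context switches = 7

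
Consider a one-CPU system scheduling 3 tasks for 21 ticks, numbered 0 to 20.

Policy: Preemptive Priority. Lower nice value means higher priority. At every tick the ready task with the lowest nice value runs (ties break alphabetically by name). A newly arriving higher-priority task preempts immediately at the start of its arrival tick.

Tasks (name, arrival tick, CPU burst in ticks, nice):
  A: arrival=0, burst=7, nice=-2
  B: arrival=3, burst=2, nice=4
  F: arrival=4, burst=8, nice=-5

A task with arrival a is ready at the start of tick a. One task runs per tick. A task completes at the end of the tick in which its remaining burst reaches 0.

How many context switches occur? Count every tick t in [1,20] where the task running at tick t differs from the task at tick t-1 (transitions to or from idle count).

context switches = 4

t=0: ready={A} → run A
t=1: ready={A} → run A
t=2: ready={A} → run A
t=3: ready={A,B} → run A
t=4: ready={A,B,F} → run F
t=5: ready={A,B,F} → run F
t=6: ready={A,B,F} → run F
t=7: ready={A,B,F} → run F
t=8: ready={A,B,F} → run F
t=9: ready={A,B,F} → run F
t=10: ready={A,B,F} → run F
t=11: ready={A,B,F} → run F
t=12: ready={A,B} → run A
t=13: ready={A,B} → run A
t=14: ready={A,B} → run A
t=15: ready={B} → run B
t=16: ready={B} → run B
t=17: (idle)
t=18: (idle)
t=19: (idle)
t=20: (idle)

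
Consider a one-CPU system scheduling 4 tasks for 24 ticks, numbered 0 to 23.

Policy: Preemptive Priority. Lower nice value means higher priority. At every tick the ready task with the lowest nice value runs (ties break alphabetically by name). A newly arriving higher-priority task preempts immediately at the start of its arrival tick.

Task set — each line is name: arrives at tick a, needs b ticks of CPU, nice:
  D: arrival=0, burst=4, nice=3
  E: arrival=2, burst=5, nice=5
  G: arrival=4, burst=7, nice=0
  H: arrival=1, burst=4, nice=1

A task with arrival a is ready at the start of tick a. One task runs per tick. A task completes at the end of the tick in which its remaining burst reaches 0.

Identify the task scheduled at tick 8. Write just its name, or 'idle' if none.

t=0: ready={D} → run D
t=1: ready={D,H} → run H
t=2: ready={D,E,H} → run H
t=3: ready={D,E,H} → run H
t=4: ready={D,E,G,H} → run G
t=5: ready={D,E,G,H} → run G
t=6: ready={D,E,G,H} → run G
t=7: ready={D,E,G,H} → run G
t=8: ready={D,E,G,H} → run G
t=9: ready={D,E,G,H} → run G
t=10: ready={D,E,G,H} → run G
t=11: ready={D,E,H} → run H
t=12: ready={D,E} → run D
t=13: ready={D,E} → run D
t=14: ready={D,E} → run D
t=15: ready={E} → run E
t=16: ready={E} → run E
t=17: ready={E} → run E
t=18: ready={E} → run E
t=19: ready={E} → run E
t=20: (idle)
t=21: (idle)
t=22: (idle)
t=23: (idle)

running at tick 8 = G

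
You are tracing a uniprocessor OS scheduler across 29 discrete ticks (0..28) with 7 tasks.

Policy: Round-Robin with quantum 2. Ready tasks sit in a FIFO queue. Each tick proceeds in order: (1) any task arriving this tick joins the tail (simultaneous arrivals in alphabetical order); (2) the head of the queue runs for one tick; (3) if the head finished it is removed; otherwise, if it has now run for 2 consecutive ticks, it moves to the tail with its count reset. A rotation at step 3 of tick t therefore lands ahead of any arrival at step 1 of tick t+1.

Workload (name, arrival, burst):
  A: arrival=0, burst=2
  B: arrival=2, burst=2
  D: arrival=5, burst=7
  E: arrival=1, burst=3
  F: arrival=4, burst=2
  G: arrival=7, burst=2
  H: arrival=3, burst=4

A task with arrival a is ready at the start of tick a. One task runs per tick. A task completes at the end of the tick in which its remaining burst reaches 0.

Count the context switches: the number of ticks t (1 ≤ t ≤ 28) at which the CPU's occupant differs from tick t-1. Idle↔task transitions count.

t=0: queue=[A] q_used=0 → run A
t=1: queue=[A,E] q_used=1 → run A
t=2: queue=[E,B] q_used=0 → run E
t=3: queue=[E,B,H] q_used=1 → run E
t=4: queue=[B,H,E,F] q_used=0 → run B
t=5: queue=[B,H,E,F,D] q_used=1 → run B
t=6: queue=[H,E,F,D] q_used=0 → run H
t=7: queue=[H,E,F,D,G] q_used=1 → run H
t=8: queue=[E,F,D,G,H] q_used=0 → run E
t=9: queue=[F,D,G,H] q_used=0 → run F
t=10: queue=[F,D,G,H] q_used=1 → run F
t=11: queue=[D,G,H] q_used=0 → run D
t=12: queue=[D,G,H] q_used=1 → run D
t=13: queue=[G,H,D] q_used=0 → run G
t=14: queue=[G,H,D] q_used=1 → run G
t=15: queue=[H,D] q_used=0 → run H
t=16: queue=[H,D] q_used=1 → run H
t=17: queue=[D] q_used=0 → run D
t=18: queue=[D] q_used=1 → run D
t=19: queue=[D] q_used=0 → run D
t=20: queue=[D] q_used=1 → run D
t=21: queue=[D] q_used=0 → run D
t=22: (idle)
t=23: (idle)
t=24: (idle)
t=25: (idle)
t=26: (idle)
t=27: (idle)
t=28: (idle)

context switches = 10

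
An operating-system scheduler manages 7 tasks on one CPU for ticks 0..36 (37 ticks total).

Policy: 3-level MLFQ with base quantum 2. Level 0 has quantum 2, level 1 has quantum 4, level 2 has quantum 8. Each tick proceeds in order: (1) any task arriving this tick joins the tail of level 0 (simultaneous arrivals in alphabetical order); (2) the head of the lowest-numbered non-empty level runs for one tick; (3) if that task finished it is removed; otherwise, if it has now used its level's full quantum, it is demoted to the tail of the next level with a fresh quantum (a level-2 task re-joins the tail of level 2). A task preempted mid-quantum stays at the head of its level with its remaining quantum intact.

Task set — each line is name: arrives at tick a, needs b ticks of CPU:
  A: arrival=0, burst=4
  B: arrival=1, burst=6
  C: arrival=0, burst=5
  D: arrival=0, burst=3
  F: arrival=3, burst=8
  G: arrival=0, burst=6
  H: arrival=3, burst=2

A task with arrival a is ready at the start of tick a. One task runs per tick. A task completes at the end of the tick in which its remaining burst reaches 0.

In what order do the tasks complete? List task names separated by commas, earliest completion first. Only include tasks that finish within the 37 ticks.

t=0: L0/L1/L2 = ACDG/-/- → run A
t=1: L0/L1/L2 = ACDGB/-/- → run A
t=2: L0/L1/L2 = CDGB/A/- → run C
t=3: L0/L1/L2 = CDGBFH/A/- → run C
t=4: L0/L1/L2 = DGBFH/AC/- → run D
t=5: L0/L1/L2 = DGBFH/AC/- → run D
t=6: L0/L1/L2 = GBFH/ACD/- → run G
t=7: L0/L1/L2 = GBFH/ACD/- → run G
t=8: L0/L1/L2 = BFH/ACDG/- → run B
t=9: L0/L1/L2 = BFH/ACDG/- → run B
t=10: L0/L1/L2 = FH/ACDGB/- → run F
t=11: L0/L1/L2 = FH/ACDGB/- → run F
t=12: L0/L1/L2 = H/ACDGBF/- → run H
t=13: L0/L1/L2 = H/ACDGBF/- → run H
t=14: L0/L1/L2 = -/ACDGBF/- → run A
t=15: L0/L1/L2 = -/ACDGBF/- → run A
t=16: L0/L1/L2 = -/CDGBF/- → run C
t=17: L0/L1/L2 = -/CDGBF/- → run C
t=18: L0/L1/L2 = -/CDGBF/- → run C
t=19: L0/L1/L2 = -/DGBF/- → run D
t=20: L0/L1/L2 = -/GBF/- → run G
t=21: L0/L1/L2 = -/GBF/- → run G
t=22: L0/L1/L2 = -/GBF/- → run G
t=23: L0/L1/L2 = -/GBF/- → run G
t=24: L0/L1/L2 = -/BF/- → run B
t=25: L0/L1/L2 = -/BF/- → run B
t=26: L0/L1/L2 = -/BF/- → run B
t=27: L0/L1/L2 = -/BF/- → run B
t=28: L0/L1/L2 = -/F/- → run F
t=29: L0/L1/L2 = -/F/- → run F
t=30: L0/L1/L2 = -/F/- → run F
t=31: L0/L1/L2 = -/F/- → run F
t=32: L0/L1/L2 = -/-/F → run F
t=33: L0/L1/L2 = -/-/F → run F
t=34: (idle)
t=35: (idle)
t=36: (idle)

completion order = H, A, C, D, G, B, F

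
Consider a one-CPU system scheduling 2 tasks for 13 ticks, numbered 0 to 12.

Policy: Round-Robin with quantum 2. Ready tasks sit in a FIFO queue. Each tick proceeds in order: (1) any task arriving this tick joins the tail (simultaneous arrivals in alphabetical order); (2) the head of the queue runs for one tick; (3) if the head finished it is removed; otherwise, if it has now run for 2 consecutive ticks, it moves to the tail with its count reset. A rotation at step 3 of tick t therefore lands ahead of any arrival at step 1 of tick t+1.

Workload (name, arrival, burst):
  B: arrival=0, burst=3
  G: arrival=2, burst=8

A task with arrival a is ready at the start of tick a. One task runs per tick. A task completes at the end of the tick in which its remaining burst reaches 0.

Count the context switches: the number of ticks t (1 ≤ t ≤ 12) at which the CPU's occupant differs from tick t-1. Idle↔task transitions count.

t=0: queue=[B] q_used=0 → run B
t=1: queue=[B] q_used=1 → run B
t=2: queue=[B,G] q_used=0 → run B
t=3: queue=[G] q_used=0 → run G
t=4: queue=[G] q_used=1 → run G
t=5: queue=[G] q_used=0 → run G
t=6: queue=[G] q_used=1 → run G
t=7: queue=[G] q_used=0 → run G
t=8: queue=[G] q_used=1 → run G
t=9: queue=[G] q_used=0 → run G
t=10: queue=[G] q_used=1 → run G
t=11: (idle)
t=12: (idle)

context switches = 2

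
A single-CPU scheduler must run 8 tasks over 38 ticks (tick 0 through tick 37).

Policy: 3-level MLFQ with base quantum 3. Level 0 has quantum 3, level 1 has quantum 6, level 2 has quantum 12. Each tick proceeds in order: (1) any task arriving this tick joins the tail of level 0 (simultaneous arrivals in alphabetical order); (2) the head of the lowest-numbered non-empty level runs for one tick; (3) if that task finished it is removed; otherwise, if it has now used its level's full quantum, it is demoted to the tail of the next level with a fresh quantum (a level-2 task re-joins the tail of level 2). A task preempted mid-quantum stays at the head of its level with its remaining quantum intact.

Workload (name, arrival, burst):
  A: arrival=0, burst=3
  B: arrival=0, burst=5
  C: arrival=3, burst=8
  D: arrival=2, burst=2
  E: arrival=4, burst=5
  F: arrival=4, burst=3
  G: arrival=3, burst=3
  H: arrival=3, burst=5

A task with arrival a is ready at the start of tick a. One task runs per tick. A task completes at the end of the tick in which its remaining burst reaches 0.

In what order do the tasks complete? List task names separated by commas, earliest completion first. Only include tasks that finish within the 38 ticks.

t=0: L0/L1/L2 = AB/-/- → run A
t=1: L0/L1/L2 = AB/-/- → run A
t=2: L0/L1/L2 = ABD/-/- → run A
t=3: L0/L1/L2 = BDCGH/-/- → run B
t=4: L0/L1/L2 = BDCGHEF/-/- → run B
t=5: L0/L1/L2 = BDCGHEF/-/- → run B
t=6: L0/L1/L2 = DCGHEF/B/- → run D
t=7: L0/L1/L2 = DCGHEF/B/- → run D
t=8: L0/L1/L2 = CGHEF/B/- → run C
t=9: L0/L1/L2 = CGHEF/B/- → run C
t=10: L0/L1/L2 = CGHEF/B/- → run C
t=11: L0/L1/L2 = GHEF/BC/- → run G
t=12: L0/L1/L2 = GHEF/BC/- → run G
t=13: L0/L1/L2 = GHEF/BC/- → run G
t=14: L0/L1/L2 = HEF/BC/- → run H
t=15: L0/L1/L2 = HEF/BC/- → run H
t=16: L0/L1/L2 = HEF/BC/- → run H
t=17: L0/L1/L2 = EF/BCH/- → run E
t=18: L0/L1/L2 = EF/BCH/- → run E
t=19: L0/L1/L2 = EF/BCH/- → run E
t=20: L0/L1/L2 = F/BCHE/- → run F
t=21: L0/L1/L2 = F/BCHE/- → run F
t=22: L0/L1/L2 = F/BCHE/- → run F
t=23: L0/L1/L2 = -/BCHE/- → run B
t=24: L0/L1/L2 = -/BCHE/- → run B
t=25: L0/L1/L2 = -/CHE/- → run C
t=26: L0/L1/L2 = -/CHE/- → run C
t=27: L0/L1/L2 = -/CHE/- → run C
t=28: L0/L1/L2 = -/CHE/- → run C
t=29: L0/L1/L2 = -/CHE/- → run C
t=30: L0/L1/L2 = -/HE/- → run H
t=31: L0/L1/L2 = -/HE/- → run H
t=32: L0/L1/L2 = -/E/- → run E
t=33: L0/L1/L2 = -/E/- → run E
t=34: (idle)
t=35: (idle)
t=36: (idle)
t=37: (idle)

completion order = A, D, G, F, B, C, H, E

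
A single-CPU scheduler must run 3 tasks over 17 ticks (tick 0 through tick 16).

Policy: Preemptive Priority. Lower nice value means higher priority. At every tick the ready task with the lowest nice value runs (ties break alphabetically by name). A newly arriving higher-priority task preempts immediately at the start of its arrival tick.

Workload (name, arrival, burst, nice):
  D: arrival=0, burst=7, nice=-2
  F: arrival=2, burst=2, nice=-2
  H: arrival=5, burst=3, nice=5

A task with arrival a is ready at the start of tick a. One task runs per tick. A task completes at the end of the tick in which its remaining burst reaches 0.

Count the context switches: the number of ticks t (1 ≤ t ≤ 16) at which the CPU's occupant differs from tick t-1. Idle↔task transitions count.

context switches = 3

t=0: ready={D} → run D
t=1: ready={D} → run D
t=2: ready={D,F} → run D
t=3: ready={D,F} → run D
t=4: ready={D,F} → run D
t=5: ready={D,F,H} → run D
t=6: ready={D,F,H} → run D
t=7: ready={F,H} → run F
t=8: ready={F,H} → run F
t=9: ready={H} → run H
t=10: ready={H} → run H
t=11: ready={H} → run H
t=12: (idle)
t=13: (idle)
t=14: (idle)
t=15: (idle)
t=16: (idle)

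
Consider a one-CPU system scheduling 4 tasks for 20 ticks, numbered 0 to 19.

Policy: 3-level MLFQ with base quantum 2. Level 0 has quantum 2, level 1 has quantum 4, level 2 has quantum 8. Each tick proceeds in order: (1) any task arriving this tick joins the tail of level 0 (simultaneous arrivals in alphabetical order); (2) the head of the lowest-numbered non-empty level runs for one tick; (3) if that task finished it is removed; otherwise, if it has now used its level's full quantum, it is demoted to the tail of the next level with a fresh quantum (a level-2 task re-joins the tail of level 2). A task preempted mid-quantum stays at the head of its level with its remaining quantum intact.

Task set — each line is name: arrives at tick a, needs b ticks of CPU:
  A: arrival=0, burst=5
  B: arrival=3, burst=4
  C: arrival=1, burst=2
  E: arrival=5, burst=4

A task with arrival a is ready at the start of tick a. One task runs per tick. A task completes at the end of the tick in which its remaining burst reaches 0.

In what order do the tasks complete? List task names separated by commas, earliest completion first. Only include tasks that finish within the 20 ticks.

completion order = C, A, B, E

t=0: L0/L1/L2 = A/-/- → run A
t=1: L0/L1/L2 = AC/-/- → run A
t=2: L0/L1/L2 = C/A/- → run C
t=3: L0/L1/L2 = CB/A/- → run C
t=4: L0/L1/L2 = B/A/- → run B
t=5: L0/L1/L2 = BE/A/- → run B
t=6: L0/L1/L2 = E/AB/- → run E
t=7: L0/L1/L2 = E/AB/- → run E
t=8: L0/L1/L2 = -/ABE/- → run A
t=9: L0/L1/L2 = -/ABE/- → run A
t=10: L0/L1/L2 = -/ABE/- → run A
t=11: L0/L1/L2 = -/BE/- → run B
t=12: L0/L1/L2 = -/BE/- → run B
t=13: L0/L1/L2 = -/E/- → run E
t=14: L0/L1/L2 = -/E/- → run E
t=15: (idle)
t=16: (idle)
t=17: (idle)
t=18: (idle)
t=19: (idle)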